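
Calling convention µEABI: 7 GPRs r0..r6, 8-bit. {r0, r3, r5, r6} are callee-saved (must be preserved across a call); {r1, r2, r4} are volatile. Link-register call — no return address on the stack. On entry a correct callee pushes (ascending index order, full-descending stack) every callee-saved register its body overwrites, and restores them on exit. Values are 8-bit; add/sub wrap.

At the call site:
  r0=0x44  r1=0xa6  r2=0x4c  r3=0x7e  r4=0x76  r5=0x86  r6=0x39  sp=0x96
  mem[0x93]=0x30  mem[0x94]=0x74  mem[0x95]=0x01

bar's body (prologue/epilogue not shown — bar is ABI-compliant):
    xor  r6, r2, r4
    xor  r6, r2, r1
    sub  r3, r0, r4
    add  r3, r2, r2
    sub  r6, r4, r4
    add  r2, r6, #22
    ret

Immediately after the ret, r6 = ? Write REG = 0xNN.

prologue: push r3 → mem[0x95]=0x7e, sp=0x95
prologue: push r6 → mem[0x94]=0x39, sp=0x94
body[0] xor  r6, r2, r4 → r6=0x3a
body[1] xor  r6, r2, r1 → r6=0xea
body[2] sub  r3, r0, r4 → r3=0xce
body[3] add  r3, r2, r2 → r3=0x98
body[4] sub  r6, r4, r4 → r6=0x00
body[5] add  r2, r6, #22 → r2=0x16
epilogue: pop r6=0x39, sp=0x95
epilogue: pop r3=0x7e, sp=0x96
r6 is callee-saved → restored

REG = 0x39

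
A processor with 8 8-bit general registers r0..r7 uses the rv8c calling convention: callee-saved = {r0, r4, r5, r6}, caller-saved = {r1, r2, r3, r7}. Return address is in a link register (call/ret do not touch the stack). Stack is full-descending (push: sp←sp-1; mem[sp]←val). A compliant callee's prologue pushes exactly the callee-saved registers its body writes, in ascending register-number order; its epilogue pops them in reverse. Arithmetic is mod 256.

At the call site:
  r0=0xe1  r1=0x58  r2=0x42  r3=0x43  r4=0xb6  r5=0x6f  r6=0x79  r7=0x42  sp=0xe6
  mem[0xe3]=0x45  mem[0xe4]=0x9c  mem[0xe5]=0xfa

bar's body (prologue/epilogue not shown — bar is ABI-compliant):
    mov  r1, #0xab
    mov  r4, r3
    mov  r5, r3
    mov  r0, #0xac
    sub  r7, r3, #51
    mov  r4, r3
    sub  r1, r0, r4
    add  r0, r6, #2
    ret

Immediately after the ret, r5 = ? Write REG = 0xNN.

prologue: push r0 → mem[0xe5]=0xe1, sp=0xe5
prologue: push r4 → mem[0xe4]=0xb6, sp=0xe4
prologue: push r5 → mem[0xe3]=0x6f, sp=0xe3
body[0] mov  r1, #0xab → r1=0xab
body[1] mov  r4, r3 → r4=0x43
body[2] mov  r5, r3 → r5=0x43
body[3] mov  r0, #0xac → r0=0xac
body[4] sub  r7, r3, #51 → r7=0x10
body[5] mov  r4, r3 → r4=0x43
body[6] sub  r1, r0, r4 → r1=0x69
body[7] add  r0, r6, #2 → r0=0x7b
epilogue: pop r5=0x6f, sp=0xe4
epilogue: pop r4=0xb6, sp=0xe5
epilogue: pop r0=0xe1, sp=0xe6
r5 is callee-saved → restored

REG = 0x6f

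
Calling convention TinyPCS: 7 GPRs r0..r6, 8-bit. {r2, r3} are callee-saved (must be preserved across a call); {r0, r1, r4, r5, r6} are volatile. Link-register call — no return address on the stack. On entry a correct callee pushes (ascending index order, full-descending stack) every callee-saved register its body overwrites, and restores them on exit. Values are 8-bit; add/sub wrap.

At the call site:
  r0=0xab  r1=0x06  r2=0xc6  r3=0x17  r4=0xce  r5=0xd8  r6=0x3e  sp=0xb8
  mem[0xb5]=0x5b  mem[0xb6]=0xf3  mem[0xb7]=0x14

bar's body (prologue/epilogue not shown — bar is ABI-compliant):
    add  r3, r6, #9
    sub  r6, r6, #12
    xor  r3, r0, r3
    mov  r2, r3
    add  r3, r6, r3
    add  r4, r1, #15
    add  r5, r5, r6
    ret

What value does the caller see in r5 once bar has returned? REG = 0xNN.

REG = 0x0a

prologue: push r2 → mem[0xb7]=0xc6, sp=0xb7
prologue: push r3 → mem[0xb6]=0x17, sp=0xb6
body[0] add  r3, r6, #9 → r3=0x47
body[1] sub  r6, r6, #12 → r6=0x32
body[2] xor  r3, r0, r3 → r3=0xec
body[3] mov  r2, r3 → r2=0xec
body[4] add  r3, r6, r3 → r3=0x1e
body[5] add  r4, r1, #15 → r4=0x15
body[6] add  r5, r5, r6 → r5=0x0a
epilogue: pop r3=0x17, sp=0xb7
epilogue: pop r2=0xc6, sp=0xb8
r5 is caller-saved → body value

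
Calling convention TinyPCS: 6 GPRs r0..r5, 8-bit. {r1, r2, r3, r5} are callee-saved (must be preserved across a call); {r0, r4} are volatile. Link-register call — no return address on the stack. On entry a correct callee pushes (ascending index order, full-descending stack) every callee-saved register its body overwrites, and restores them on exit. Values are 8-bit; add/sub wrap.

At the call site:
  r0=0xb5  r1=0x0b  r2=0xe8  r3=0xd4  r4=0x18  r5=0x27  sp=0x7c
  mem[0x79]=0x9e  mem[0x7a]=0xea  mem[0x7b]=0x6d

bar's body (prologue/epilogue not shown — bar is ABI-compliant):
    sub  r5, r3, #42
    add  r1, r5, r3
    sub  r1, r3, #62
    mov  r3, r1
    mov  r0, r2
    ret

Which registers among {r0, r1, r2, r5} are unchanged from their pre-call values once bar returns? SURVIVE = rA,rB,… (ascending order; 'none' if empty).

prologue: push r1 → mem[0x7b]=0x0b, sp=0x7b
prologue: push r3 → mem[0x7a]=0xd4, sp=0x7a
prologue: push r5 → mem[0x79]=0x27, sp=0x79
body[0] sub  r5, r3, #42 → r5=0xaa
body[1] add  r1, r5, r3 → r1=0x7e
body[2] sub  r1, r3, #62 → r1=0x96
body[3] mov  r3, r1 → r3=0x96
body[4] mov  r0, r2 → r0=0xe8
epilogue: pop r5=0x27, sp=0x7a
epilogue: pop r3=0xd4, sp=0x7b
epilogue: pop r1=0x0b, sp=0x7c
r0: caller-saved, written=True
r1: callee-saved, written=True
r2: callee-saved, written=False
r5: callee-saved, written=True

SURVIVE = r1,r2,r5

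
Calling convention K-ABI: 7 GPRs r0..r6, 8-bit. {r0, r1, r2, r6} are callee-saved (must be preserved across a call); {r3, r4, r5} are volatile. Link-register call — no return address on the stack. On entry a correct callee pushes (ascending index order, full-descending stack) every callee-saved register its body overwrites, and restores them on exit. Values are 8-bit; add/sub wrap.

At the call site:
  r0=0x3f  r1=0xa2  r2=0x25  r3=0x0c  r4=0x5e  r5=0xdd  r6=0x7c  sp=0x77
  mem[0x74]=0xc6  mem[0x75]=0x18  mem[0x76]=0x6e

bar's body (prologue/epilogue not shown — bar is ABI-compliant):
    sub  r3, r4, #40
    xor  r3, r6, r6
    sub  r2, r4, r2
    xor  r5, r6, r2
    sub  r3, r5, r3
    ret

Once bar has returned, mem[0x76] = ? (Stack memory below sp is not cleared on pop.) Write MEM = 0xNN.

MEM = 0x25

prologue: push r2 → mem[0x76]=0x25, sp=0x76
body[0] sub  r3, r4, #40 → r3=0x36
body[1] xor  r3, r6, r6 → r3=0x00
body[2] sub  r2, r4, r2 → r2=0x39
body[3] xor  r5, r6, r2 → r5=0x45
body[4] sub  r3, r5, r3 → r3=0x45
epilogue: pop r2=0x25, sp=0x77
prologue pushed ['r2'] at ['0x76']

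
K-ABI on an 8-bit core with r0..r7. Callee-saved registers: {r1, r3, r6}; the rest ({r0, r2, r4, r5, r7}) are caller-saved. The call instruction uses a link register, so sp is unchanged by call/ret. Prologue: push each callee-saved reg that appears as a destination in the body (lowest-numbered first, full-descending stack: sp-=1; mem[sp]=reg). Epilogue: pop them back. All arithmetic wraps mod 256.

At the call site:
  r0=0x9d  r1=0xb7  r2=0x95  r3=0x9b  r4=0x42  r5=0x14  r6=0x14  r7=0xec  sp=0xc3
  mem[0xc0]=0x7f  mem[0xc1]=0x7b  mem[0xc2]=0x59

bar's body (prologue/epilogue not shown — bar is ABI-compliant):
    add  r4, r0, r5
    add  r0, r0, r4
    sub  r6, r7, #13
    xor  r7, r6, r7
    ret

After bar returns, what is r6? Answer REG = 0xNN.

prologue: push r6 → mem[0xc2]=0x14, sp=0xc2
body[0] add  r4, r0, r5 → r4=0xb1
body[1] add  r0, r0, r4 → r0=0x4e
body[2] sub  r6, r7, #13 → r6=0xdf
body[3] xor  r7, r6, r7 → r7=0x33
epilogue: pop r6=0x14, sp=0xc3
r6 is callee-saved → restored

REG = 0x14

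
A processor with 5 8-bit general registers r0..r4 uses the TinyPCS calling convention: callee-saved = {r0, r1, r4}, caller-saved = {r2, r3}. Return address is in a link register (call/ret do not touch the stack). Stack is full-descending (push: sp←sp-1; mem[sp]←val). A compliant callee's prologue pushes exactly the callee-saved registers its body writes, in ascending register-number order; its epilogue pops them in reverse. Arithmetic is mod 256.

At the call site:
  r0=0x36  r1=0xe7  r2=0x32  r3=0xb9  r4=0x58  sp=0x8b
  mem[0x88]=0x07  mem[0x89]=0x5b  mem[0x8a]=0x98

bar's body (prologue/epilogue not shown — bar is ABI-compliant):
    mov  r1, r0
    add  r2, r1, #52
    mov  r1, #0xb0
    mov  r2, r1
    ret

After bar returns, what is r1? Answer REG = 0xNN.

REG = 0xe7

prologue: push r1 → mem[0x8a]=0xe7, sp=0x8a
body[0] mov  r1, r0 → r1=0x36
body[1] add  r2, r1, #52 → r2=0x6a
body[2] mov  r1, #0xb0 → r1=0xb0
body[3] mov  r2, r1 → r2=0xb0
epilogue: pop r1=0xe7, sp=0x8b
r1 is callee-saved → restored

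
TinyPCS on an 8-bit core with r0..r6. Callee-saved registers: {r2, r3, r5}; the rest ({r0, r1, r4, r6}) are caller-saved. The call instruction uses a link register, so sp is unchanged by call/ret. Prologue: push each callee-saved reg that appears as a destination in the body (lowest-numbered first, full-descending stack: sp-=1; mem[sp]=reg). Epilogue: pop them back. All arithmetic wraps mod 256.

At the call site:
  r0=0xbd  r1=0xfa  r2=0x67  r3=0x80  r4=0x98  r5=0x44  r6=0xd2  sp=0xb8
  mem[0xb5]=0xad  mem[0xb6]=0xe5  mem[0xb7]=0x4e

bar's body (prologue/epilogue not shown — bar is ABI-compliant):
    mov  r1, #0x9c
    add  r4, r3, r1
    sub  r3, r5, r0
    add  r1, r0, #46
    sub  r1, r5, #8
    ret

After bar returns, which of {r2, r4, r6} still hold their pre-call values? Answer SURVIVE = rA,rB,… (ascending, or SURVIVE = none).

SURVIVE = r2,r6

prologue: push r3 -> mem[0xb7]=0x80, sp=0xb7
body[0] mov  r1, #0x9c -> r1=0x9c
body[1] add  r4, r3, r1 -> r4=0x1c
body[2] sub  r3, r5, r0 -> r3=0x87
body[3] add  r1, r0, #46 -> r1=0xeb
body[4] sub  r1, r5, #8 -> r1=0x3c
epilogue: pop r3=0x80, sp=0xb8
r2: callee-saved, written=False
r4: caller-saved, written=True
r6: caller-saved, written=False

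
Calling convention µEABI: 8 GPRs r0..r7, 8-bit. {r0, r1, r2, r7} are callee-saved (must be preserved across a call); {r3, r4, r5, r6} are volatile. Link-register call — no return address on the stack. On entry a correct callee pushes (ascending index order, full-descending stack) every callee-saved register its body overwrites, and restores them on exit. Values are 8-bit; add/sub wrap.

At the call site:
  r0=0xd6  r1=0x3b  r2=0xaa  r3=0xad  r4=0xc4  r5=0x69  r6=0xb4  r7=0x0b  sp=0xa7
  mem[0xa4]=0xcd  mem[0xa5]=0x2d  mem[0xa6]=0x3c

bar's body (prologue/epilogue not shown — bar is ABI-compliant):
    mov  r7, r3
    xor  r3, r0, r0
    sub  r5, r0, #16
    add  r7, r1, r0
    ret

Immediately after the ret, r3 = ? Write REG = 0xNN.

prologue: push r7 -> mem[0xa6]=0x0b, sp=0xa6
body[0] mov  r7, r3 -> r7=0xad
body[1] xor  r3, r0, r0 -> r3=0x00
body[2] sub  r5, r0, #16 -> r5=0xc6
body[3] add  r7, r1, r0 -> r7=0x11
epilogue: pop r7=0x0b, sp=0xa7
r3 is caller-saved -> body value

REG = 0x00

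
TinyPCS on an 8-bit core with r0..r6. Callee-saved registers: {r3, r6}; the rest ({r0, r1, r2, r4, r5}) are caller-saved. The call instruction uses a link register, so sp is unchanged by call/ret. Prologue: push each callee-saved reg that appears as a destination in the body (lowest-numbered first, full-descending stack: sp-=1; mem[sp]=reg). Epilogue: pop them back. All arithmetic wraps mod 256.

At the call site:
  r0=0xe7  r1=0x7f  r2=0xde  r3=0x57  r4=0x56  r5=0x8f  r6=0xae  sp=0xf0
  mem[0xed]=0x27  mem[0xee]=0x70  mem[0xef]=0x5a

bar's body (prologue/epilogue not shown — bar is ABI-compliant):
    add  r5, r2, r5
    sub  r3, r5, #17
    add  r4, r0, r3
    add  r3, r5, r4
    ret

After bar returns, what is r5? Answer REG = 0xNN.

REG = 0x6d

prologue: push r3 → mem[0xef]=0x57, sp=0xef
body[0] add  r5, r2, r5 → r5=0x6d
body[1] sub  r3, r5, #17 → r3=0x5c
body[2] add  r4, r0, r3 → r4=0x43
body[3] add  r3, r5, r4 → r3=0xb0
epilogue: pop r3=0x57, sp=0xf0
r5 is caller-saved → body value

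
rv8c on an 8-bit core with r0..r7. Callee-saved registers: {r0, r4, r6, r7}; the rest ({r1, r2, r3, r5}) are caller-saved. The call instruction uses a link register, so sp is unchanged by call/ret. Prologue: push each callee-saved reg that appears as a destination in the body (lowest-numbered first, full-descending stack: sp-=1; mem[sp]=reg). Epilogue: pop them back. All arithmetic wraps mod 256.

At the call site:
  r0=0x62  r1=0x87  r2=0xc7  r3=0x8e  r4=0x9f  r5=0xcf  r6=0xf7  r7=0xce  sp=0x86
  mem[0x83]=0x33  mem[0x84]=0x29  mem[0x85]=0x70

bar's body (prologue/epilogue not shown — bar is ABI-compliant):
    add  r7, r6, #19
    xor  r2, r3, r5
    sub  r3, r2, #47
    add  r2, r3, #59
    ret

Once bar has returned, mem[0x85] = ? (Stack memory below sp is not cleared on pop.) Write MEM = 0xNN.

prologue: push r7 -> mem[0x85]=0xce, sp=0x85
body[0] add  r7, r6, #19 -> r7=0x0a
body[1] xor  r2, r3, r5 -> r2=0x41
body[2] sub  r3, r2, #47 -> r3=0x12
body[3] add  r2, r3, #59 -> r2=0x4d
epilogue: pop r7=0xce, sp=0x86
prologue pushed ['r7'] at ['0x85']

MEM = 0xce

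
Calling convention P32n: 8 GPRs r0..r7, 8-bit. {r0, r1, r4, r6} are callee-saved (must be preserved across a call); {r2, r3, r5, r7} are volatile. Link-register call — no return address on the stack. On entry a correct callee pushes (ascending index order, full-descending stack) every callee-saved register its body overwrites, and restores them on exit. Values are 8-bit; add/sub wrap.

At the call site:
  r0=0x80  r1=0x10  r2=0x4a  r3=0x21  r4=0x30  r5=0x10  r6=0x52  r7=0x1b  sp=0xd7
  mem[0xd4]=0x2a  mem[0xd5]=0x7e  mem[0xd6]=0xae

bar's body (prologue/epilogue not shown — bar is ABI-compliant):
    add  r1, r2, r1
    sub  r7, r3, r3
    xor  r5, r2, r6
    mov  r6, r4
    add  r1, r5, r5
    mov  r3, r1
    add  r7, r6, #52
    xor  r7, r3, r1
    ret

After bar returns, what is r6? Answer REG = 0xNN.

REG = 0x52

prologue: push r1 → mem[0xd6]=0x10, sp=0xd6
prologue: push r6 → mem[0xd5]=0x52, sp=0xd5
body[0] add  r1, r2, r1 → r1=0x5a
body[1] sub  r7, r3, r3 → r7=0x00
body[2] xor  r5, r2, r6 → r5=0x18
body[3] mov  r6, r4 → r6=0x30
body[4] add  r1, r5, r5 → r1=0x30
body[5] mov  r3, r1 → r3=0x30
body[6] add  r7, r6, #52 → r7=0x64
body[7] xor  r7, r3, r1 → r7=0x00
epilogue: pop r6=0x52, sp=0xd6
epilogue: pop r1=0x10, sp=0xd7
r6 is callee-saved → restored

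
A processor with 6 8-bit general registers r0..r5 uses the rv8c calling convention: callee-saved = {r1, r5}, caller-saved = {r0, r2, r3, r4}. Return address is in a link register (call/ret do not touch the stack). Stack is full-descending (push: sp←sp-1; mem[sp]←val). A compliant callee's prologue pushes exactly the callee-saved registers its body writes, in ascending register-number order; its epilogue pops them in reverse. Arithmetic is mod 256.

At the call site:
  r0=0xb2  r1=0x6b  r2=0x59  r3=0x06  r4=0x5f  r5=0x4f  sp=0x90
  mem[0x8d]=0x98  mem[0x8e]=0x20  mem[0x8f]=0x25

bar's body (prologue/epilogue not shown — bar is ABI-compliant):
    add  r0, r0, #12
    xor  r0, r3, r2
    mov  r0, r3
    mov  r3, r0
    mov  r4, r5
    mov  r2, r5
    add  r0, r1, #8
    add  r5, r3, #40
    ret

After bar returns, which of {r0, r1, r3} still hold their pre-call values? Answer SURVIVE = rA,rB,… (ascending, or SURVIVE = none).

SURVIVE = r1,r3

prologue: push r5 → mem[0x8f]=0x4f, sp=0x8f
body[0] add  r0, r0, #12 → r0=0xbe
body[1] xor  r0, r3, r2 → r0=0x5f
body[2] mov  r0, r3 → r0=0x06
body[3] mov  r3, r0 → r3=0x06
body[4] mov  r4, r5 → r4=0x4f
body[5] mov  r2, r5 → r2=0x4f
body[6] add  r0, r1, #8 → r0=0x73
body[7] add  r5, r3, #40 → r5=0x2e
epilogue: pop r5=0x4f, sp=0x90
r0: caller-saved, written=True
r1: callee-saved, written=False
r3: caller-saved, written=True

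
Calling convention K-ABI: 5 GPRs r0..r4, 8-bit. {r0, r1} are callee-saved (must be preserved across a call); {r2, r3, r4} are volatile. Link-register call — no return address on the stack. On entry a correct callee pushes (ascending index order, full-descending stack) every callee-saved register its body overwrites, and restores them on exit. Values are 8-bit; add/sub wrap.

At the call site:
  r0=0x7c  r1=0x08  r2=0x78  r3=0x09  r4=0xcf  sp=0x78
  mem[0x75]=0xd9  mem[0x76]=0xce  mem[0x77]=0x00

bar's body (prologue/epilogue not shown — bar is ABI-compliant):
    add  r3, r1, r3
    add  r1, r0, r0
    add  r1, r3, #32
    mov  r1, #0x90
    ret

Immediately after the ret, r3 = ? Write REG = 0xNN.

prologue: push r1 → mem[0x77]=0x08, sp=0x77
body[0] add  r3, r1, r3 → r3=0x11
body[1] add  r1, r0, r0 → r1=0xf8
body[2] add  r1, r3, #32 → r1=0x31
body[3] mov  r1, #0x90 → r1=0x90
epilogue: pop r1=0x08, sp=0x78
r3 is caller-saved → body value

REG = 0x11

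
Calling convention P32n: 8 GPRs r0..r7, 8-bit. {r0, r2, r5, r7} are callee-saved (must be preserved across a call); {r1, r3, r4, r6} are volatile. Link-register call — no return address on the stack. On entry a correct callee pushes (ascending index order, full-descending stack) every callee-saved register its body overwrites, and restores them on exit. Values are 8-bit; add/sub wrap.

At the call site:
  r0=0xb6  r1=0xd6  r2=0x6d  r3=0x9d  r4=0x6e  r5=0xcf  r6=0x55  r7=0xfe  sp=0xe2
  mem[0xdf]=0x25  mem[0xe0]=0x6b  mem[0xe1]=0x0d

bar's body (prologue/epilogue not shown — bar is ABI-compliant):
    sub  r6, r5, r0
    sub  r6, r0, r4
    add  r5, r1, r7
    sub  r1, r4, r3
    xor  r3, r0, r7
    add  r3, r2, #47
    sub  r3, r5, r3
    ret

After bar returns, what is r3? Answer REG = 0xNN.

REG = 0x38

prologue: push r5 → mem[0xe1]=0xcf, sp=0xe1
body[0] sub  r6, r5, r0 → r6=0x19
body[1] sub  r6, r0, r4 → r6=0x48
body[2] add  r5, r1, r7 → r5=0xd4
body[3] sub  r1, r4, r3 → r1=0xd1
body[4] xor  r3, r0, r7 → r3=0x48
body[5] add  r3, r2, #47 → r3=0x9c
body[6] sub  r3, r5, r3 → r3=0x38
epilogue: pop r5=0xcf, sp=0xe2
r3 is caller-saved → body value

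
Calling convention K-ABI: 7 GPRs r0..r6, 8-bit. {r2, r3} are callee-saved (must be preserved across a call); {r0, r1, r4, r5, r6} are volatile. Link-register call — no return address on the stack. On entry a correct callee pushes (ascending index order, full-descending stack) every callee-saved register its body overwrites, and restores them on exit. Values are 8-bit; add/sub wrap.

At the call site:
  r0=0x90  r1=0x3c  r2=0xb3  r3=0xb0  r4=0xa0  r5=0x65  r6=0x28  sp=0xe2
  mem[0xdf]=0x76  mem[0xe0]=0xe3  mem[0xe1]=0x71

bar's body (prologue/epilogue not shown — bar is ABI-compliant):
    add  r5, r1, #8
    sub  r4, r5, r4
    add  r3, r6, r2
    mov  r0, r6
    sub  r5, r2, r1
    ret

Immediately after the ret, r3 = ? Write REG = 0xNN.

prologue: push r3 → mem[0xe1]=0xb0, sp=0xe1
body[0] add  r5, r1, #8 → r5=0x44
body[1] sub  r4, r5, r4 → r4=0xa4
body[2] add  r3, r6, r2 → r3=0xdb
body[3] mov  r0, r6 → r0=0x28
body[4] sub  r5, r2, r1 → r5=0x77
epilogue: pop r3=0xb0, sp=0xe2
r3 is callee-saved → restored

REG = 0xb0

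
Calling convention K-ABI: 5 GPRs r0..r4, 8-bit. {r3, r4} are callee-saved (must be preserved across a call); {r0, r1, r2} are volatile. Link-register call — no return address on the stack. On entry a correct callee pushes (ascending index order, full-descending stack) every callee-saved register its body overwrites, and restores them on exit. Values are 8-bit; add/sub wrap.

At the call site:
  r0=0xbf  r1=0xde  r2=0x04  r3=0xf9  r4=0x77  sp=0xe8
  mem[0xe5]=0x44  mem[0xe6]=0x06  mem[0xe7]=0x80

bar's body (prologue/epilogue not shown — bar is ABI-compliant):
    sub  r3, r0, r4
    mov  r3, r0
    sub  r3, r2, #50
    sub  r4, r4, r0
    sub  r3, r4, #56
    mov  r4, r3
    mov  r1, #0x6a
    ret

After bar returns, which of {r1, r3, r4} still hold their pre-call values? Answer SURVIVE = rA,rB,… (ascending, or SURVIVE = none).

SURVIVE = r3,r4

prologue: push r3 -> mem[0xe7]=0xf9, sp=0xe7
prologue: push r4 -> mem[0xe6]=0x77, sp=0xe6
body[0] sub  r3, r0, r4 -> r3=0x48
body[1] mov  r3, r0 -> r3=0xbf
body[2] sub  r3, r2, #50 -> r3=0xd2
body[3] sub  r4, r4, r0 -> r4=0xb8
body[4] sub  r3, r4, #56 -> r3=0x80
body[5] mov  r4, r3 -> r4=0x80
body[6] mov  r1, #0x6a -> r1=0x6a
epilogue: pop r4=0x77, sp=0xe7
epilogue: pop r3=0xf9, sp=0xe8
r1: caller-saved, written=True
r3: callee-saved, written=True
r4: callee-saved, written=True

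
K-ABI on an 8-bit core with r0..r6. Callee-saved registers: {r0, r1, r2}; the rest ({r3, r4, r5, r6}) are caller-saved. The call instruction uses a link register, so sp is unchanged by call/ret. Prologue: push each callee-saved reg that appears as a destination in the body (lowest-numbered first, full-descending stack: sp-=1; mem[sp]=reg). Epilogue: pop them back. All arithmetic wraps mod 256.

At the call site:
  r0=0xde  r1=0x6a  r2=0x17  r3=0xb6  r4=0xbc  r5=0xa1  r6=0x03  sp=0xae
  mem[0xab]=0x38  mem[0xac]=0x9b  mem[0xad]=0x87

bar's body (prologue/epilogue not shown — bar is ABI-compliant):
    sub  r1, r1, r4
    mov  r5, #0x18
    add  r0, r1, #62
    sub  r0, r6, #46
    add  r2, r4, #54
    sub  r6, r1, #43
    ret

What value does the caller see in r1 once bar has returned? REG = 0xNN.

prologue: push r0 → mem[0xad]=0xde, sp=0xad
prologue: push r1 → mem[0xac]=0x6a, sp=0xac
prologue: push r2 → mem[0xab]=0x17, sp=0xab
body[0] sub  r1, r1, r4 → r1=0xae
body[1] mov  r5, #0x18 → r5=0x18
body[2] add  r0, r1, #62 → r0=0xec
body[3] sub  r0, r6, #46 → r0=0xd5
body[4] add  r2, r4, #54 → r2=0xf2
body[5] sub  r6, r1, #43 → r6=0x83
epilogue: pop r2=0x17, sp=0xac
epilogue: pop r1=0x6a, sp=0xad
epilogue: pop r0=0xde, sp=0xae
r1 is callee-saved → restored

REG = 0x6a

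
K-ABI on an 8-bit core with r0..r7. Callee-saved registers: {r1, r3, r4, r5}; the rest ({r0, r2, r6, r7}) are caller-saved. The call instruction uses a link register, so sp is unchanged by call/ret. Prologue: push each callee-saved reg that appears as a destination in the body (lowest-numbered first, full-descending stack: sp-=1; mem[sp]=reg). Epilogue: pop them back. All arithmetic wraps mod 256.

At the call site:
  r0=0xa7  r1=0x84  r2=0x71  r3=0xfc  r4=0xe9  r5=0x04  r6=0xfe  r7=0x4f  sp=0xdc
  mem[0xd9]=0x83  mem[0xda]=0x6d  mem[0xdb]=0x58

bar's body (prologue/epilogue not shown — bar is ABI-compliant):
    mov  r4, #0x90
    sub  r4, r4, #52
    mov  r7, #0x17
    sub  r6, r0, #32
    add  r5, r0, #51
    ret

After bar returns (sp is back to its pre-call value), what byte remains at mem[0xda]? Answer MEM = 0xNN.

prologue: push r4 → mem[0xdb]=0xe9, sp=0xdb
prologue: push r5 → mem[0xda]=0x04, sp=0xda
body[0] mov  r4, #0x90 → r4=0x90
body[1] sub  r4, r4, #52 → r4=0x5c
body[2] mov  r7, #0x17 → r7=0x17
body[3] sub  r6, r0, #32 → r6=0x87
body[4] add  r5, r0, #51 → r5=0xda
epilogue: pop r5=0x04, sp=0xdb
epilogue: pop r4=0xe9, sp=0xdc
prologue pushed ['r4', 'r5'] at ['0xdb', '0xda']

MEM = 0x04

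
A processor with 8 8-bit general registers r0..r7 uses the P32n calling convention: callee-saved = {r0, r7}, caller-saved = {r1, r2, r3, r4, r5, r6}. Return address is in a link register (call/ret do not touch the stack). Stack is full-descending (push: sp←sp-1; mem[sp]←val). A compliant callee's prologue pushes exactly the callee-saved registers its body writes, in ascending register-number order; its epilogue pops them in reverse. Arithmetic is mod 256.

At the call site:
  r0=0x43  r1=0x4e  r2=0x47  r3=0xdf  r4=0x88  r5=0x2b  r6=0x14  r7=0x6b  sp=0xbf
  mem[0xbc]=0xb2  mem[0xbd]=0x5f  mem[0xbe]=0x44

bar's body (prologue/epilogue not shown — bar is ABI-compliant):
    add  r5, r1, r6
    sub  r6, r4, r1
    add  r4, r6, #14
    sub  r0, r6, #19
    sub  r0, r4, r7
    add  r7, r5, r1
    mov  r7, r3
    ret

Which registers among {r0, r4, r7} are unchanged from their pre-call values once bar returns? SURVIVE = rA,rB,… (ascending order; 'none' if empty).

prologue: push r0 -> mem[0xbe]=0x43, sp=0xbe
prologue: push r7 -> mem[0xbd]=0x6b, sp=0xbd
body[0] add  r5, r1, r6 -> r5=0x62
body[1] sub  r6, r4, r1 -> r6=0x3a
body[2] add  r4, r6, #14 -> r4=0x48
body[3] sub  r0, r6, #19 -> r0=0x27
body[4] sub  r0, r4, r7 -> r0=0xdd
body[5] add  r7, r5, r1 -> r7=0xb0
body[6] mov  r7, r3 -> r7=0xdf
epilogue: pop r7=0x6b, sp=0xbe
epilogue: pop r0=0x43, sp=0xbf
r0: callee-saved, written=True
r4: caller-saved, written=True
r7: callee-saved, written=True

SURVIVE = r0,r7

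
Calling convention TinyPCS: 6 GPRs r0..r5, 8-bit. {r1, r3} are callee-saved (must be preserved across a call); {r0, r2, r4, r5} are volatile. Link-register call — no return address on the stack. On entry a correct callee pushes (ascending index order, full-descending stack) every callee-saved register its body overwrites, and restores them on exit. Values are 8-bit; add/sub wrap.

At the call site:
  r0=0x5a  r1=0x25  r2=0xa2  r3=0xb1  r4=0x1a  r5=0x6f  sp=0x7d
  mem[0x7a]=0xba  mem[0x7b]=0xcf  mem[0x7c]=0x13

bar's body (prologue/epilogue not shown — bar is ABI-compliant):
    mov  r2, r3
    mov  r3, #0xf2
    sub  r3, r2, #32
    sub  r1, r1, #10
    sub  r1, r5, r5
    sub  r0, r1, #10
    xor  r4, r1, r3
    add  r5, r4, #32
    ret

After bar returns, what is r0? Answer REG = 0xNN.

REG = 0xf6

prologue: push r1 → mem[0x7c]=0x25, sp=0x7c
prologue: push r3 → mem[0x7b]=0xb1, sp=0x7b
body[0] mov  r2, r3 → r2=0xb1
body[1] mov  r3, #0xf2 → r3=0xf2
body[2] sub  r3, r2, #32 → r3=0x91
body[3] sub  r1, r1, #10 → r1=0x1b
body[4] sub  r1, r5, r5 → r1=0x00
body[5] sub  r0, r1, #10 → r0=0xf6
body[6] xor  r4, r1, r3 → r4=0x91
body[7] add  r5, r4, #32 → r5=0xb1
epilogue: pop r3=0xb1, sp=0x7c
epilogue: pop r1=0x25, sp=0x7d
r0 is caller-saved → body value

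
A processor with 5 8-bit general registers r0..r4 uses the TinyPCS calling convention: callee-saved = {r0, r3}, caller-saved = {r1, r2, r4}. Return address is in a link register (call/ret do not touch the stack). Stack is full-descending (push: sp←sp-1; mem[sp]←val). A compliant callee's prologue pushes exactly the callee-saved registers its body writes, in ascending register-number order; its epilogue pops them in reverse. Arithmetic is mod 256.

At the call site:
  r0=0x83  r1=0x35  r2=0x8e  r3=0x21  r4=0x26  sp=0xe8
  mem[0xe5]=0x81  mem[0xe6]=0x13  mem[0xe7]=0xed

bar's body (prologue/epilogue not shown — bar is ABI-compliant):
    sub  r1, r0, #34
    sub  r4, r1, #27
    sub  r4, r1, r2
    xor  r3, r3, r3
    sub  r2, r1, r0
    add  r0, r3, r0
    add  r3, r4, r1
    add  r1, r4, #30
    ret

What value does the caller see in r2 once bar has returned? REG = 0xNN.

prologue: push r0 → mem[0xe7]=0x83, sp=0xe7
prologue: push r3 → mem[0xe6]=0x21, sp=0xe6
body[0] sub  r1, r0, #34 → r1=0x61
body[1] sub  r4, r1, #27 → r4=0x46
body[2] sub  r4, r1, r2 → r4=0xd3
body[3] xor  r3, r3, r3 → r3=0x00
body[4] sub  r2, r1, r0 → r2=0xde
body[5] add  r0, r3, r0 → r0=0x83
body[6] add  r3, r4, r1 → r3=0x34
body[7] add  r1, r4, #30 → r1=0xf1
epilogue: pop r3=0x21, sp=0xe7
epilogue: pop r0=0x83, sp=0xe8
r2 is caller-saved → body value

REG = 0xde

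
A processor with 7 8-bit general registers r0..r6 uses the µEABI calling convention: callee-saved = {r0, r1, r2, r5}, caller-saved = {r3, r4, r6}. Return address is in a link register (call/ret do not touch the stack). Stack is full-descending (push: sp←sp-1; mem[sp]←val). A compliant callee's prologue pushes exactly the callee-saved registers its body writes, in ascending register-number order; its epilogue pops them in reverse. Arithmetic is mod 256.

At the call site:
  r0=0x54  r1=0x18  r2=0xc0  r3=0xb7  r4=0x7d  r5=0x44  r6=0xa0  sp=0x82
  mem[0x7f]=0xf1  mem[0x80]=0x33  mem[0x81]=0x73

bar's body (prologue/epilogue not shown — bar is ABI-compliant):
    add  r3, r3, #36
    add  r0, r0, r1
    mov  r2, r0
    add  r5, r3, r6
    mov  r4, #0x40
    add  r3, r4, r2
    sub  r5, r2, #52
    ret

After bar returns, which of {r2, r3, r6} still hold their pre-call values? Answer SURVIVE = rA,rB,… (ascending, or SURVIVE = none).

SURVIVE = r2,r6

prologue: push r0 -> mem[0x81]=0x54, sp=0x81
prologue: push r2 -> mem[0x80]=0xc0, sp=0x80
prologue: push r5 -> mem[0x7f]=0x44, sp=0x7f
body[0] add  r3, r3, #36 -> r3=0xdb
body[1] add  r0, r0, r1 -> r0=0x6c
body[2] mov  r2, r0 -> r2=0x6c
body[3] add  r5, r3, r6 -> r5=0x7b
body[4] mov  r4, #0x40 -> r4=0x40
body[5] add  r3, r4, r2 -> r3=0xac
body[6] sub  r5, r2, #52 -> r5=0x38
epilogue: pop r5=0x44, sp=0x80
epilogue: pop r2=0xc0, sp=0x81
epilogue: pop r0=0x54, sp=0x82
r2: callee-saved, written=True
r3: caller-saved, written=True
r6: caller-saved, written=False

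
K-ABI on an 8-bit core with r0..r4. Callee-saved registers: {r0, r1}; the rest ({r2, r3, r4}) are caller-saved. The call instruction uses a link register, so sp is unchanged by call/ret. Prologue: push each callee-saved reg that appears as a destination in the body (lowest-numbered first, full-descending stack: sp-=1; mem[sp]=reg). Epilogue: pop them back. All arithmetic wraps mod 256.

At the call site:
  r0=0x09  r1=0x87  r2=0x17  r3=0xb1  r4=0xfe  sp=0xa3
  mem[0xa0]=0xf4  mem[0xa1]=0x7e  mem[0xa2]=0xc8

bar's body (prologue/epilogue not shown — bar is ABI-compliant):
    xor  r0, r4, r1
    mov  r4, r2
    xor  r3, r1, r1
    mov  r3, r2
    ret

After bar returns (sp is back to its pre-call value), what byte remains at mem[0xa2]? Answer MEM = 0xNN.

MEM = 0x09

prologue: push r0 → mem[0xa2]=0x09, sp=0xa2
body[0] xor  r0, r4, r1 → r0=0x79
body[1] mov  r4, r2 → r4=0x17
body[2] xor  r3, r1, r1 → r3=0x00
body[3] mov  r3, r2 → r3=0x17
epilogue: pop r0=0x09, sp=0xa3
prologue pushed ['r0'] at ['0xa2']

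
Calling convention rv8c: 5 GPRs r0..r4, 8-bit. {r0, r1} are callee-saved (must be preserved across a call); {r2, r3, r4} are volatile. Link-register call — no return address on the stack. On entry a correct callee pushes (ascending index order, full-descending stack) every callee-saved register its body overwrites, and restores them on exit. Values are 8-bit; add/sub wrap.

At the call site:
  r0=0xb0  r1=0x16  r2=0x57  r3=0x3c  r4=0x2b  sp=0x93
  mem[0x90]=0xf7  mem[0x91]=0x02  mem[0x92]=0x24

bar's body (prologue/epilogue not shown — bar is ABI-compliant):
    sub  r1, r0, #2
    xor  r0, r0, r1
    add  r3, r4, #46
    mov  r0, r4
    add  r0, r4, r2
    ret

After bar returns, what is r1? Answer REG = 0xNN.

prologue: push r0 -> mem[0x92]=0xb0, sp=0x92
prologue: push r1 -> mem[0x91]=0x16, sp=0x91
body[0] sub  r1, r0, #2 -> r1=0xae
body[1] xor  r0, r0, r1 -> r0=0x1e
body[2] add  r3, r4, #46 -> r3=0x59
body[3] mov  r0, r4 -> r0=0x2b
body[4] add  r0, r4, r2 -> r0=0x82
epilogue: pop r1=0x16, sp=0x92
epilogue: pop r0=0xb0, sp=0x93
r1 is callee-saved -> restored

REG = 0x16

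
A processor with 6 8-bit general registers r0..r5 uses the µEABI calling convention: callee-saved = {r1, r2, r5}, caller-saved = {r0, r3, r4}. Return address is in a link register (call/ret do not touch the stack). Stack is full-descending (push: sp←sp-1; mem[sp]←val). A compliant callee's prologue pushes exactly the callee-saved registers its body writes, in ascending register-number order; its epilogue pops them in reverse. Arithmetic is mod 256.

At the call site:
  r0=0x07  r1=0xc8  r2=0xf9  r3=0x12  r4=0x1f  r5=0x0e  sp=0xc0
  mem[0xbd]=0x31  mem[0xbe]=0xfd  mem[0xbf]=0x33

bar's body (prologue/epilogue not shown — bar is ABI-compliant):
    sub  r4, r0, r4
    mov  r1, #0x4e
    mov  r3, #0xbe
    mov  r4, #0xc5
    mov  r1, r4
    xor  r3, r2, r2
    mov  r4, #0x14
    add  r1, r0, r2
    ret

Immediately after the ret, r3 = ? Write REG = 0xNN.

prologue: push r1 → mem[0xbf]=0xc8, sp=0xbf
body[0] sub  r4, r0, r4 → r4=0xe8
body[1] mov  r1, #0x4e → r1=0x4e
body[2] mov  r3, #0xbe → r3=0xbe
body[3] mov  r4, #0xc5 → r4=0xc5
body[4] mov  r1, r4 → r1=0xc5
body[5] xor  r3, r2, r2 → r3=0x00
body[6] mov  r4, #0x14 → r4=0x14
body[7] add  r1, r0, r2 → r1=0x00
epilogue: pop r1=0xc8, sp=0xc0
r3 is caller-saved → body value

REG = 0x00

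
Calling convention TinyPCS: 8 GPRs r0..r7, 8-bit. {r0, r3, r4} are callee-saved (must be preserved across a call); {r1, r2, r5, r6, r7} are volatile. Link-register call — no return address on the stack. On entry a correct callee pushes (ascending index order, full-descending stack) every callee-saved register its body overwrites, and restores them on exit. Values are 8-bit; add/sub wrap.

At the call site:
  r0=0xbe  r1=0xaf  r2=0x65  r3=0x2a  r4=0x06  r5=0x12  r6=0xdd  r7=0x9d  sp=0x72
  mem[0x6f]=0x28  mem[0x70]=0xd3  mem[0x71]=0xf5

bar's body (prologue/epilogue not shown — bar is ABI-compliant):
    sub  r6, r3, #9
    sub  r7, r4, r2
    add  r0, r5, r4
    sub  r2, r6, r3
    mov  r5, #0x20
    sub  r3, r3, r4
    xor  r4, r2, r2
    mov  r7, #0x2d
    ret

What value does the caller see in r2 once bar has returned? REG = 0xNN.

prologue: push r0 -> mem[0x71]=0xbe, sp=0x71
prologue: push r3 -> mem[0x70]=0x2a, sp=0x70
prologue: push r4 -> mem[0x6f]=0x06, sp=0x6f
body[0] sub  r6, r3, #9 -> r6=0x21
body[1] sub  r7, r4, r2 -> r7=0xa1
body[2] add  r0, r5, r4 -> r0=0x18
body[3] sub  r2, r6, r3 -> r2=0xf7
body[4] mov  r5, #0x20 -> r5=0x20
body[5] sub  r3, r3, r4 -> r3=0x24
body[6] xor  r4, r2, r2 -> r4=0x00
body[7] mov  r7, #0x2d -> r7=0x2d
epilogue: pop r4=0x06, sp=0x70
epilogue: pop r3=0x2a, sp=0x71
epilogue: pop r0=0xbe, sp=0x72
r2 is caller-saved -> body value

REG = 0xf7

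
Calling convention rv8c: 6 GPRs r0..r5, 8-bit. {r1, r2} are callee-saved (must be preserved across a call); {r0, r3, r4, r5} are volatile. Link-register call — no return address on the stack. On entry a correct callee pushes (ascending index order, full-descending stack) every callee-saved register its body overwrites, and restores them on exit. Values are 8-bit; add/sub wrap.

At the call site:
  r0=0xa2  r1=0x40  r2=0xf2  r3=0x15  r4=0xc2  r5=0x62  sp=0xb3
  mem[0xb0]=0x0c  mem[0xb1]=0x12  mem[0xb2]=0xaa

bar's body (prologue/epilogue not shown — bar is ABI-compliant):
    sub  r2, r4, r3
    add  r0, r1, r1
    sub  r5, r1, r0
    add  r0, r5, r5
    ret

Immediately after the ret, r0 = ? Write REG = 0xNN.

prologue: push r2 → mem[0xb2]=0xf2, sp=0xb2
body[0] sub  r2, r4, r3 → r2=0xad
body[1] add  r0, r1, r1 → r0=0x80
body[2] sub  r5, r1, r0 → r5=0xc0
body[3] add  r0, r5, r5 → r0=0x80
epilogue: pop r2=0xf2, sp=0xb3
r0 is caller-saved → body value

REG = 0x80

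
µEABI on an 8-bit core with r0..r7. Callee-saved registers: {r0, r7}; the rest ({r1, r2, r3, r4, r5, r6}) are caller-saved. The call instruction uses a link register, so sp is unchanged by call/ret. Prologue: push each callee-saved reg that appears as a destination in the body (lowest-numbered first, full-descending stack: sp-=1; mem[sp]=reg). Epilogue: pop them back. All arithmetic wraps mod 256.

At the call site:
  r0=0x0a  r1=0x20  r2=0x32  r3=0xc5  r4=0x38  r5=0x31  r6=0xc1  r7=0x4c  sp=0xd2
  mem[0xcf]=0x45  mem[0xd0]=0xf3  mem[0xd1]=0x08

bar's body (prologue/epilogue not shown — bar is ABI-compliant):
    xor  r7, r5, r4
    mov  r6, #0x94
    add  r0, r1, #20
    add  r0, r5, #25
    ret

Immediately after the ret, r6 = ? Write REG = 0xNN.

prologue: push r0 → mem[0xd1]=0x0a, sp=0xd1
prologue: push r7 → mem[0xd0]=0x4c, sp=0xd0
body[0] xor  r7, r5, r4 → r7=0x09
body[1] mov  r6, #0x94 → r6=0x94
body[2] add  r0, r1, #20 → r0=0x34
body[3] add  r0, r5, #25 → r0=0x4a
epilogue: pop r7=0x4c, sp=0xd1
epilogue: pop r0=0x0a, sp=0xd2
r6 is caller-saved → body value

REG = 0x94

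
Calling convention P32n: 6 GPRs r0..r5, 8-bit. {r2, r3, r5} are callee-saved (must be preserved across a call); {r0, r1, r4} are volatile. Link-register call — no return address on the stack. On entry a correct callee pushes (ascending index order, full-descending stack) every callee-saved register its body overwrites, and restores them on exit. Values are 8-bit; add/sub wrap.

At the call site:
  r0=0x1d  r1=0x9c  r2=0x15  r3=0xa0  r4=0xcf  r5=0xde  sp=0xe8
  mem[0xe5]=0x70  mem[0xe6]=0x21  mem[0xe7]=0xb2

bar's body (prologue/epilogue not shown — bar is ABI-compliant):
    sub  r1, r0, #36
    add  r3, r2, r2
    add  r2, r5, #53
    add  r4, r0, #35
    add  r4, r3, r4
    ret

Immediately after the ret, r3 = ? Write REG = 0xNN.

prologue: push r2 -> mem[0xe7]=0x15, sp=0xe7
prologue: push r3 -> mem[0xe6]=0xa0, sp=0xe6
body[0] sub  r1, r0, #36 -> r1=0xf9
body[1] add  r3, r2, r2 -> r3=0x2a
body[2] add  r2, r5, #53 -> r2=0x13
body[3] add  r4, r0, #35 -> r4=0x40
body[4] add  r4, r3, r4 -> r4=0x6a
epilogue: pop r3=0xa0, sp=0xe7
epilogue: pop r2=0x15, sp=0xe8
r3 is callee-saved -> restored

REG = 0xa0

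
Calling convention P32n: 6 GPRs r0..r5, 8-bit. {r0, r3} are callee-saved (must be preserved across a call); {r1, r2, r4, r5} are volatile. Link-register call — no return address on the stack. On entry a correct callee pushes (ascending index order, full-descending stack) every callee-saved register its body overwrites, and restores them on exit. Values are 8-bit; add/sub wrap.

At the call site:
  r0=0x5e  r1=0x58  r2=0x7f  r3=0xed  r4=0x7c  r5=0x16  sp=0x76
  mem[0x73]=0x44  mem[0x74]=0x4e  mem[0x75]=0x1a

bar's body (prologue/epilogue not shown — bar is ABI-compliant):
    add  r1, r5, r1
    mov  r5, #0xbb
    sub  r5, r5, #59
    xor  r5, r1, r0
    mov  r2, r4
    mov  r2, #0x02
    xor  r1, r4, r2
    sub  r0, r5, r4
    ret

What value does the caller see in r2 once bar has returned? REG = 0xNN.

REG = 0x02

prologue: push r0 → mem[0x75]=0x5e, sp=0x75
body[0] add  r1, r5, r1 → r1=0x6e
body[1] mov  r5, #0xbb → r5=0xbb
body[2] sub  r5, r5, #59 → r5=0x80
body[3] xor  r5, r1, r0 → r5=0x30
body[4] mov  r2, r4 → r2=0x7c
body[5] mov  r2, #0x02 → r2=0x02
body[6] xor  r1, r4, r2 → r1=0x7e
body[7] sub  r0, r5, r4 → r0=0xb4
epilogue: pop r0=0x5e, sp=0x76
r2 is caller-saved → body value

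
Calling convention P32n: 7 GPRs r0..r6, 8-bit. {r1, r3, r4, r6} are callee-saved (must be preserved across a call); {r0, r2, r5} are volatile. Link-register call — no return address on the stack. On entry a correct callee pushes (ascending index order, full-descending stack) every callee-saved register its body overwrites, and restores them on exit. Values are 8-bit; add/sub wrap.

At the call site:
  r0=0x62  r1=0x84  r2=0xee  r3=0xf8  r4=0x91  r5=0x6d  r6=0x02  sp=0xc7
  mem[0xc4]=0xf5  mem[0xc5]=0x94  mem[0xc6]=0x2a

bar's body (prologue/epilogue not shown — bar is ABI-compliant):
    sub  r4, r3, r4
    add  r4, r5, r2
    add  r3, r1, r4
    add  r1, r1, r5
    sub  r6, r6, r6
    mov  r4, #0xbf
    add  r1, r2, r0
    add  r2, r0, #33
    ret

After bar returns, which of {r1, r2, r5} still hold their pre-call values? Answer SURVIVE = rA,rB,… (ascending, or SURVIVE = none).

SURVIVE = r1,r5

prologue: push r1 → mem[0xc6]=0x84, sp=0xc6
prologue: push r3 → mem[0xc5]=0xf8, sp=0xc5
prologue: push r4 → mem[0xc4]=0x91, sp=0xc4
prologue: push r6 → mem[0xc3]=0x02, sp=0xc3
body[0] sub  r4, r3, r4 → r4=0x67
body[1] add  r4, r5, r2 → r4=0x5b
body[2] add  r3, r1, r4 → r3=0xdf
body[3] add  r1, r1, r5 → r1=0xf1
body[4] sub  r6, r6, r6 → r6=0x00
body[5] mov  r4, #0xbf → r4=0xbf
body[6] add  r1, r2, r0 → r1=0x50
body[7] add  r2, r0, #33 → r2=0x83
epilogue: pop r6=0x02, sp=0xc4
epilogue: pop r4=0x91, sp=0xc5
epilogue: pop r3=0xf8, sp=0xc6
epilogue: pop r1=0x84, sp=0xc7
r1: callee-saved, written=True
r2: caller-saved, written=True
r5: caller-saved, written=False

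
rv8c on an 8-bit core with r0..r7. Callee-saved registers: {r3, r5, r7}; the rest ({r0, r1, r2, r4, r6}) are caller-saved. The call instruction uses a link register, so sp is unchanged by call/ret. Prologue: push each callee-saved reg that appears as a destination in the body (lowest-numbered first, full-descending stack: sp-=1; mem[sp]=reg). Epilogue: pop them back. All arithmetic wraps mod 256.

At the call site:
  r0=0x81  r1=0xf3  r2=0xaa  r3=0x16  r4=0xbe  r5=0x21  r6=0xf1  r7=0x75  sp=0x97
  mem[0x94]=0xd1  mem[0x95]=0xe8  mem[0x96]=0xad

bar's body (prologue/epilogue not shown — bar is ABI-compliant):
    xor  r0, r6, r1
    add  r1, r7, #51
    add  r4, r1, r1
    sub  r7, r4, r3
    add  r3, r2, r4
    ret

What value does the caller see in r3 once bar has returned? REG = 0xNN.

prologue: push r3 -> mem[0x96]=0x16, sp=0x96
prologue: push r7 -> mem[0x95]=0x75, sp=0x95
body[0] xor  r0, r6, r1 -> r0=0x02
body[1] add  r1, r7, #51 -> r1=0xa8
body[2] add  r4, r1, r1 -> r4=0x50
body[3] sub  r7, r4, r3 -> r7=0x3a
body[4] add  r3, r2, r4 -> r3=0xfa
epilogue: pop r7=0x75, sp=0x96
epilogue: pop r3=0x16, sp=0x97
r3 is callee-saved -> restored

REG = 0x16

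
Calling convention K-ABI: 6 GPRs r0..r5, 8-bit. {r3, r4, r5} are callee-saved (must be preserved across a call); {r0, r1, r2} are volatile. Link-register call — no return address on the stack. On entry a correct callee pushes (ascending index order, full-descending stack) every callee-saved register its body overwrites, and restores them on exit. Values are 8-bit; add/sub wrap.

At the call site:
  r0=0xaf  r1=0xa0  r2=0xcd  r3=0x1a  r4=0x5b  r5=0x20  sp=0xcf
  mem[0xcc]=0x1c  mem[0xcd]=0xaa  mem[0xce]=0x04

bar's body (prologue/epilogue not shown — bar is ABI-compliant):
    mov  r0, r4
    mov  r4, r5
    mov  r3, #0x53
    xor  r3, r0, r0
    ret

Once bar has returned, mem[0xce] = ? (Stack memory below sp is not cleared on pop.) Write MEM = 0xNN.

MEM = 0x1a

prologue: push r3 → mem[0xce]=0x1a, sp=0xce
prologue: push r4 → mem[0xcd]=0x5b, sp=0xcd
body[0] mov  r0, r4 → r0=0x5b
body[1] mov  r4, r5 → r4=0x20
body[2] mov  r3, #0x53 → r3=0x53
body[3] xor  r3, r0, r0 → r3=0x00
epilogue: pop r4=0x5b, sp=0xce
epilogue: pop r3=0x1a, sp=0xcf
prologue pushed ['r3', 'r4'] at ['0xce', '0xcd']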